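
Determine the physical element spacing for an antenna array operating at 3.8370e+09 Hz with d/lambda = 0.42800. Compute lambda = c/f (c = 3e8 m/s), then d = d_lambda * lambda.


lambda = c / f = 3.0000e+08 / 3.8370e+09 = 0.07818608 m
d = 0.42800 * 0.07818608 = 0.03346 m

0.03346 m


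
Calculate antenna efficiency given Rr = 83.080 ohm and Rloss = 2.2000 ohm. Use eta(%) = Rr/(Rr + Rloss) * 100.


eta = 83.080 / (83.080 + 2.2000) * 100 = 97.42%

97.42%


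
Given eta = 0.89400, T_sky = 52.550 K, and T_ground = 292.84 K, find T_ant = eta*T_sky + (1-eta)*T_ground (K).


T_ant = 0.89400 * 52.550 + (1 - 0.89400) * 292.84 = 78.02 K

78.02 K


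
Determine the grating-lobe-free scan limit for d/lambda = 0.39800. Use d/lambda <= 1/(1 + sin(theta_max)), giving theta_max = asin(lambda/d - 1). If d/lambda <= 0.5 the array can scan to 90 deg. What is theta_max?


lambda/d - 1 = 1/0.39800 - 1 = 1.512563 >= 1
d/lambda <= 0.5, so the array can scan to endfire without grating lobes: theta_max = 90 deg

90 deg


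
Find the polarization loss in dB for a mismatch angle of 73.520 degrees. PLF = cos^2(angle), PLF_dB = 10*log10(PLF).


PLF_linear = cos^2(73.520 deg) = 0.08047470
PLF_dB = 10 * log10(0.08047470) = -10.94 dB

-10.94 dB


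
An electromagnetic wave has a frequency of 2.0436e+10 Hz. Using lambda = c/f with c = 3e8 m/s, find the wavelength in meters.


lambda = c / f = 3.0000e+08 / 2.0436e+10 = 0.01468 m

0.01468 m


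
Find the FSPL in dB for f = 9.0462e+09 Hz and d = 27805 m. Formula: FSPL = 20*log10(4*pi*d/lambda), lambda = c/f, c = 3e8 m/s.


lambda = c / f = 3.0000e+08 / 9.0462e+09 = 0.03316310 m
FSPL = 20 * log10(4*pi*27805/0.03316310) = 140.5 dB

140.5 dB


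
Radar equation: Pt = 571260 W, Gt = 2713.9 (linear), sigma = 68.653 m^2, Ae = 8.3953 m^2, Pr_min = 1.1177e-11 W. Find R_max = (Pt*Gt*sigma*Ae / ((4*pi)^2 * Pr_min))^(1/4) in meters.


R^4 = 571260*2713.9*68.653*8.3953 / ((4*pi)^2 * 1.1177e-11) = 5.062656e+20
R_max = 5.062656e+20^0.25 = 150001 m

150001 m


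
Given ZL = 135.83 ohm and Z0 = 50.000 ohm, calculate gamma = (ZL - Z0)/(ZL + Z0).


gamma = (135.83 - 50.000) / (135.83 + 50.000) = 0.4619

0.4619


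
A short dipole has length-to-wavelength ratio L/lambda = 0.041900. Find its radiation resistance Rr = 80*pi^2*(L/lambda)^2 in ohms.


Rr = 80 * pi^2 * (0.041900)^2 = 80 * 9.869604 * 1.755610e-03 = 1.386 ohm

1.386 ohm


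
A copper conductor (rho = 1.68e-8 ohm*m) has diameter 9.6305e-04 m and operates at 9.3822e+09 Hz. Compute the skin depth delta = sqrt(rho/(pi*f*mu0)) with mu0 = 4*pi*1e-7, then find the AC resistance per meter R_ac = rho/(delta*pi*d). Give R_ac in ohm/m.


delta = sqrt(1.68e-8 / (pi * 9.3822e+09 * 4*pi*1e-7)) = 6.734765e-07 m
R_ac = 1.68e-8 / (6.734765e-07 * pi * 9.6305e-04) = 8.245 ohm/m

8.245 ohm/m


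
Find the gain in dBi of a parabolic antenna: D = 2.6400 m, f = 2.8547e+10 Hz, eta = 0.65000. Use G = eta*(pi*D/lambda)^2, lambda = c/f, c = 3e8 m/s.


lambda = c / f = 3.0000e+08 / 2.8547e+10 = 0.01050899 m
G_linear = 0.65000 * (pi * 2.6400 / 0.01050899)^2 = 404854.5
G_dBi = 10 * log10(404854.5) = 56.07 dBi

56.07 dBi


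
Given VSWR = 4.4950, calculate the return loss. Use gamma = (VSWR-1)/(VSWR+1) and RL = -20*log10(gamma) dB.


gamma = (4.4950 - 1) / (4.4950 + 1) = 0.6360328
RL = -20 * log10(0.6360328) = 3.930 dB

3.930 dB


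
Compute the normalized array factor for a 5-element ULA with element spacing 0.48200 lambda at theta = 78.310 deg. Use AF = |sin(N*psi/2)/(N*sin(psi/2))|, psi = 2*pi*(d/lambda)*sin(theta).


psi = 2*pi*0.48200*sin(78.310 deg) = 2.965679 rad
AF = |sin(5*2.965679/2) / (5*sin(2.965679/2))| = 0.1817

0.1817


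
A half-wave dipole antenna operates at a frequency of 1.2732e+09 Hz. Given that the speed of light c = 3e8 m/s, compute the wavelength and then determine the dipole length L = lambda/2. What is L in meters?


lambda = c / f = 3.0000e+08 / 1.2732e+09 = 0.2356268 m
L = lambda / 2 = 0.2356268 / 2 = 0.1178 m

0.1178 m


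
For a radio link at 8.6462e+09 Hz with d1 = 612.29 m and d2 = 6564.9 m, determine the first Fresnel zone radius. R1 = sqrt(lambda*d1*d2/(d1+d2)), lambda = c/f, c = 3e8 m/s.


lambda = c / f = 3.0000e+08 / 8.6462e+09 = 0.03469732 m
R1 = sqrt(0.03469732 * 612.29 * 6564.9 / (612.29 + 6564.9)) = 4.408 m

4.408 m


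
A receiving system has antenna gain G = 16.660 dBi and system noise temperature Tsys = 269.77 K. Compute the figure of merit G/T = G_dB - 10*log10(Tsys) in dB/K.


G/T = 16.660 - 10*log10(269.77) = 16.660 - 24.30994 = -7.650 dB/K

-7.650 dB/K


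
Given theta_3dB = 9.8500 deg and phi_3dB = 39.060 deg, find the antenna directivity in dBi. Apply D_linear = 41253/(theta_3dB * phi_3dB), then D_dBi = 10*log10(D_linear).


D_linear = 41253 / (9.8500 * 39.060) = 107.2228
D_dBi = 10 * log10(107.2228) = 20.30 dBi

20.30 dBi


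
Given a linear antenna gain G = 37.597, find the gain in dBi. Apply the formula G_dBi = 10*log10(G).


G_dBi = 10 * log10(37.597) = 15.75 dBi

15.75 dBi


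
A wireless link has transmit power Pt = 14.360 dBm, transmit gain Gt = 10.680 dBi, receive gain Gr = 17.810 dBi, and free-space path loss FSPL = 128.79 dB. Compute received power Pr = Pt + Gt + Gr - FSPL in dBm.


Pr = 14.360 + 10.680 + 17.810 - 128.79 = -85.94 dBm

-85.94 dBm


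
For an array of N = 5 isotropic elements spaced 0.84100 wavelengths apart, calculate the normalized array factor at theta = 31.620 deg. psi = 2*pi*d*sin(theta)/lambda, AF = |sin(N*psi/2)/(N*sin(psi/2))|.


psi = 2*pi*0.84100*sin(31.620 deg) = 2.770396 rad
AF = |sin(5*2.770396/2) / (5*sin(2.770396/2))| = 0.1220

0.1220


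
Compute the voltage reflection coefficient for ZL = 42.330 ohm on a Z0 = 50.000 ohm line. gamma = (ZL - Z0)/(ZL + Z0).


gamma = (42.330 - 50.000) / (42.330 + 50.000) = -0.08307

-0.08307


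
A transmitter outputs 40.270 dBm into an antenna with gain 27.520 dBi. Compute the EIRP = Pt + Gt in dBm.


EIRP = Pt + Gt = 40.270 + 27.520 = 67.79 dBm

67.79 dBm


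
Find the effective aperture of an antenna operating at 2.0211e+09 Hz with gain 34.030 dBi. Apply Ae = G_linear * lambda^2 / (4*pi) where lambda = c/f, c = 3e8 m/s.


lambda = c / f = 3.0000e+08 / 2.0211e+09 = 0.1484340 m
G_linear = 10^(34.030/10) = 2529.298
Ae = G_linear * lambda^2 / (4*pi) = 2529.298 * 0.1484340^2 / (4*pi) = 4.435 m^2

4.435 m^2


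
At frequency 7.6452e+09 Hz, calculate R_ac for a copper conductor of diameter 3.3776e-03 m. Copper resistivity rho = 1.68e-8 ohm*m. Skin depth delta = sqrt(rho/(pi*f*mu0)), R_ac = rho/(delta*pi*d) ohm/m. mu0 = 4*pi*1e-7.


delta = sqrt(1.68e-8 / (pi * 7.6452e+09 * 4*pi*1e-7)) = 7.460713e-07 m
R_ac = 1.68e-8 / (7.460713e-07 * pi * 3.3776e-03) = 2.122 ohm/m

2.122 ohm/m


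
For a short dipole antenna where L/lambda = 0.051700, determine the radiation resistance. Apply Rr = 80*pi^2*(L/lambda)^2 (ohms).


Rr = 80 * pi^2 * (0.051700)^2 = 80 * 9.869604 * 2.672890e-03 = 2.110 ohm

2.110 ohm


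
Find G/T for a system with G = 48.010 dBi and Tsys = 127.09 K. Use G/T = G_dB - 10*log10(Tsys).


G/T = 48.010 - 10*log10(127.09) = 48.010 - 21.04111 = 26.97 dB/K

26.97 dB/K


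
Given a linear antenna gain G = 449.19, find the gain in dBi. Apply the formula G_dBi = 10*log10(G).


G_dBi = 10 * log10(449.19) = 26.52 dBi

26.52 dBi


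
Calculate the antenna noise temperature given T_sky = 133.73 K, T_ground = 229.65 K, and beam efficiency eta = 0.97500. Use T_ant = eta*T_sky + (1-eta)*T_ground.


T_ant = 0.97500 * 133.73 + (1 - 0.97500) * 229.65 = 136.1 K

136.1 K


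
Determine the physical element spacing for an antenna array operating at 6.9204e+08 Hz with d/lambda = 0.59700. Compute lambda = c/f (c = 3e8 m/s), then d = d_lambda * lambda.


lambda = c / f = 3.0000e+08 / 6.9204e+08 = 0.4335010 m
d = 0.59700 * 0.4335010 = 0.2588 m

0.2588 m


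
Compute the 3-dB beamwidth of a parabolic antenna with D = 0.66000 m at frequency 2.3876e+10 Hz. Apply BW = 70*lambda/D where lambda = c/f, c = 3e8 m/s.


lambda = c / f = 3.0000e+08 / 2.3876e+10 = 0.01256492 m
BW = 70 * 0.01256492 / 0.66000 = 1.333 deg

1.333 deg


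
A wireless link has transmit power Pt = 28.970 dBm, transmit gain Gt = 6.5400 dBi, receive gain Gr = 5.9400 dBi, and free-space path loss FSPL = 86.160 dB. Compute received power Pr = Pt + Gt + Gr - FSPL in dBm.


Pr = 28.970 + 6.5400 + 5.9400 - 86.160 = -44.71 dBm

-44.71 dBm


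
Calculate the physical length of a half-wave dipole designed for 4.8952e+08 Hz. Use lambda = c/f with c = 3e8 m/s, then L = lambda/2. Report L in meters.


lambda = c / f = 3.0000e+08 / 4.8952e+08 = 0.6128452 m
L = lambda / 2 = 0.6128452 / 2 = 0.3064 m

0.3064 m


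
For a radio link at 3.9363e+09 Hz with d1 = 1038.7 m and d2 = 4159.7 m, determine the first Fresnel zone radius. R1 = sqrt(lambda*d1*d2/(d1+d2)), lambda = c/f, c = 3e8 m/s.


lambda = c / f = 3.0000e+08 / 3.9363e+09 = 0.07621370 m
R1 = sqrt(0.07621370 * 1038.7 * 4159.7 / (1038.7 + 4159.7)) = 7.959 m

7.959 m


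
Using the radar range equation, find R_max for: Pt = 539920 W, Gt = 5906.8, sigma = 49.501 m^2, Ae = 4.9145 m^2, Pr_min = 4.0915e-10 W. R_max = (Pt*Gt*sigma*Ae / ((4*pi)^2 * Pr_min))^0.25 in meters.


R^4 = 539920*5906.8*49.501*4.9145 / ((4*pi)^2 * 4.0915e-10) = 1.200806e+19
R_max = 1.200806e+19^0.25 = 58866 m

58866 m


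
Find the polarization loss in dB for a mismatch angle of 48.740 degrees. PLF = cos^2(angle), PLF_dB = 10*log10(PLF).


PLF_linear = cos^2(48.740 deg) = 0.4349099
PLF_dB = 10 * log10(0.4349099) = -3.616 dB

-3.616 dB


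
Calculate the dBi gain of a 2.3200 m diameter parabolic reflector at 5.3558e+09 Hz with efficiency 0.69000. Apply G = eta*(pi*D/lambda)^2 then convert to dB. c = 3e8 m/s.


lambda = c / f = 3.0000e+08 / 5.3558e+09 = 0.05601404 m
G_linear = 0.69000 * (pi * 2.3200 / 0.05601404)^2 = 11682.37
G_dBi = 10 * log10(11682.37) = 40.68 dBi

40.68 dBi


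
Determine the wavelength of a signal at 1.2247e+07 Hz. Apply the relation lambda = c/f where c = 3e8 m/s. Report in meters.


lambda = c / f = 3.0000e+08 / 1.2247e+07 = 24.50 m

24.50 m


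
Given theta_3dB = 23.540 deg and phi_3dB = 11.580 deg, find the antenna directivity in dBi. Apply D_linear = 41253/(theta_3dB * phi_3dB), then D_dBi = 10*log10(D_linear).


D_linear = 41253 / (23.540 * 11.580) = 151.3354
D_dBi = 10 * log10(151.3354) = 21.80 dBi

21.80 dBi


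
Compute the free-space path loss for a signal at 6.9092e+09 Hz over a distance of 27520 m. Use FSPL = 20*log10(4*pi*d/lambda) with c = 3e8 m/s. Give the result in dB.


lambda = c / f = 3.0000e+08 / 6.9092e+09 = 0.04342037 m
FSPL = 20 * log10(4*pi*27520/0.04342037) = 138.0 dB

138.0 dB


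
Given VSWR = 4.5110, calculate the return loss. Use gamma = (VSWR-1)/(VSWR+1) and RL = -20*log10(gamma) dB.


gamma = (4.5110 - 1) / (4.5110 + 1) = 0.6370895
RL = -20 * log10(0.6370895) = 3.916 dB

3.916 dB


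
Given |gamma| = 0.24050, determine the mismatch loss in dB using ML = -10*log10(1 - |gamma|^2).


ML = -10 * log10(1 - 0.24050^2) = -10 * log10(0.94215975) = 0.2588 dB

0.2588 dB


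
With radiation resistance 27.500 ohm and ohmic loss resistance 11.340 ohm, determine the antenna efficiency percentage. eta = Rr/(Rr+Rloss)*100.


eta = 27.500 / (27.500 + 11.340) * 100 = 70.80%

70.80%


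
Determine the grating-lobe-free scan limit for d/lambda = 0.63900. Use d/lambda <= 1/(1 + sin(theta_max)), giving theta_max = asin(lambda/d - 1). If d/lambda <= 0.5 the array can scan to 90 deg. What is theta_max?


lambda/d - 1 = 1/0.63900 - 1 = 0.5649452
theta_max = asin(0.5649452) = 34.40 deg

34.40 deg


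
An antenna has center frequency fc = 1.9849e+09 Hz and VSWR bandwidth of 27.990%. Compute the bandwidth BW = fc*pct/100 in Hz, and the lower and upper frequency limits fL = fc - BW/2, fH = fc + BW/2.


BW = 1.9849e+09 * 27.990/100 = 5.555735e+08 Hz
fL = 1.9849e+09 - 5.555735e+08/2 = 1.707e+09 Hz
fH = 1.9849e+09 + 5.555735e+08/2 = 2.263e+09 Hz

BW=5.556e+08 Hz, fL=1.707e+09 Hz, fH=2.263e+09 Hz


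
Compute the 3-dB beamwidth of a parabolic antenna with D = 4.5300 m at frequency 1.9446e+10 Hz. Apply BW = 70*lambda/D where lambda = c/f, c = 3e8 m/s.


lambda = c / f = 3.0000e+08 / 1.9446e+10 = 0.01542734 m
BW = 70 * 0.01542734 / 4.5300 = 0.2384 deg

0.2384 deg


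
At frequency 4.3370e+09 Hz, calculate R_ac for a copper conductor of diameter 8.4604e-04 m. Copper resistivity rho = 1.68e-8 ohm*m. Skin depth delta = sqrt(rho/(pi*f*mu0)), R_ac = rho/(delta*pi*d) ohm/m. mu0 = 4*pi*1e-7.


delta = sqrt(1.68e-8 / (pi * 4.3370e+09 * 4*pi*1e-7)) = 9.905583e-07 m
R_ac = 1.68e-8 / (9.905583e-07 * pi * 8.4604e-04) = 6.381 ohm/m

6.381 ohm/m


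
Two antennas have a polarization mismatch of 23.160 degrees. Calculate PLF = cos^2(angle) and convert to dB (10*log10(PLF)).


PLF_linear = cos^2(23.160 deg) = 0.8453150
PLF_dB = 10 * log10(0.8453150) = -0.7298 dB

-0.7298 dB


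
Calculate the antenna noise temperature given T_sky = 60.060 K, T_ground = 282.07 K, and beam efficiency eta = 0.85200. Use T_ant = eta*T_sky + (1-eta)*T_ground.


T_ant = 0.85200 * 60.060 + (1 - 0.85200) * 282.07 = 92.92 K

92.92 K


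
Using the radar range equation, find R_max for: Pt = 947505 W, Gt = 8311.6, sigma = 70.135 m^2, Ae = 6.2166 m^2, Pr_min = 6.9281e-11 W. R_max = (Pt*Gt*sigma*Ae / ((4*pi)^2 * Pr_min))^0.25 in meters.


R^4 = 947505*8311.6*70.135*6.2166 / ((4*pi)^2 * 6.9281e-11) = 3.138485e+20
R_max = 3.138485e+20^0.25 = 133101 m

133101 m


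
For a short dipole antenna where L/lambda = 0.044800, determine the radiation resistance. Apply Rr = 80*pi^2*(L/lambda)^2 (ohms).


Rr = 80 * pi^2 * (0.044800)^2 = 80 * 9.869604 * 2.007040e-03 = 1.585 ohm

1.585 ohm


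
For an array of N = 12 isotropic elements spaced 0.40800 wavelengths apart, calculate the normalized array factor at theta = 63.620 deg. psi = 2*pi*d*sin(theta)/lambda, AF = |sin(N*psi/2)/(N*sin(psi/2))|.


psi = 2*pi*0.40800*sin(63.620 deg) = 2.296590 rad
AF = |sin(12*2.296590/2) / (12*sin(2.296590/2))| = 0.08559

0.08559


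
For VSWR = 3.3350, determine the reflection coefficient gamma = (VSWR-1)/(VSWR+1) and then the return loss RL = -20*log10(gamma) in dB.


gamma = (3.3350 - 1) / (3.3350 + 1) = 0.5386390
RL = -20 * log10(0.5386390) = 5.374 dB

5.374 dB


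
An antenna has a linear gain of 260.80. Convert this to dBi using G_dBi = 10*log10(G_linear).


G_dBi = 10 * log10(260.80) = 24.16 dBi

24.16 dBi


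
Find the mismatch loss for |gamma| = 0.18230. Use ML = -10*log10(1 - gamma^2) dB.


ML = -10 * log10(1 - 0.18230^2) = -10 * log10(0.96676671) = 0.1468 dB

0.1468 dB


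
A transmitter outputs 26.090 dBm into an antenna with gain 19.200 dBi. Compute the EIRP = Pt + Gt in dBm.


EIRP = Pt + Gt = 26.090 + 19.200 = 45.29 dBm

45.29 dBm


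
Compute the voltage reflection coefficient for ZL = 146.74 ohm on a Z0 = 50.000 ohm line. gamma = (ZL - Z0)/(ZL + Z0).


gamma = (146.74 - 50.000) / (146.74 + 50.000) = 0.4917

0.4917


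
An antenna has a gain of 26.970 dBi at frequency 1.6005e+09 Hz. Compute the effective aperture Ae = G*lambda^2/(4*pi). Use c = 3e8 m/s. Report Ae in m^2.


lambda = c / f = 3.0000e+08 / 1.6005e+09 = 0.1874414 m
G_linear = 10^(26.970/10) = 497.7371
Ae = G_linear * lambda^2 / (4*pi) = 497.7371 * 0.1874414^2 / (4*pi) = 1.392 m^2

1.392 m^2


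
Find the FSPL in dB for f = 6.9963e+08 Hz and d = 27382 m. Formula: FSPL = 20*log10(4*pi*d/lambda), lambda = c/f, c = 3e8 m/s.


lambda = c / f = 3.0000e+08 / 6.9963e+08 = 0.4287981 m
FSPL = 20 * log10(4*pi*27382/0.4287981) = 118.1 dB

118.1 dB


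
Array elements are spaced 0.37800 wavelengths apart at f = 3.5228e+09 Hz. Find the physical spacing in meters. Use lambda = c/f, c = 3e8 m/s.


lambda = c / f = 3.0000e+08 / 3.5228e+09 = 0.08515953 m
d = 0.37800 * 0.08515953 = 0.03219 m

0.03219 m


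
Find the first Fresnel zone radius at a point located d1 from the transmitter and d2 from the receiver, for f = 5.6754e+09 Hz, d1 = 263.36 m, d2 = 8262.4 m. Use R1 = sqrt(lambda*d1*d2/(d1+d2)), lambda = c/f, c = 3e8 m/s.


lambda = c / f = 3.0000e+08 / 5.6754e+09 = 0.05285971 m
R1 = sqrt(0.05285971 * 263.36 * 8262.4 / (263.36 + 8262.4)) = 3.673 m

3.673 m


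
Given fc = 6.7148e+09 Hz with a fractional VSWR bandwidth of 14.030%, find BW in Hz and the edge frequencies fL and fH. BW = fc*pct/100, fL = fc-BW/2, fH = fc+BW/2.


BW = 6.7148e+09 * 14.030/100 = 9.420864e+08 Hz
fL = 6.7148e+09 - 9.420864e+08/2 = 6.244e+09 Hz
fH = 6.7148e+09 + 9.420864e+08/2 = 7.186e+09 Hz

BW=9.421e+08 Hz, fL=6.244e+09 Hz, fH=7.186e+09 Hz


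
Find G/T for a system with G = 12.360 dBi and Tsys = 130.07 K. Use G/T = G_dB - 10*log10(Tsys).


G/T = 12.360 - 10*log10(130.07) = 12.360 - 21.14177 = -8.782 dB/K

-8.782 dB/K


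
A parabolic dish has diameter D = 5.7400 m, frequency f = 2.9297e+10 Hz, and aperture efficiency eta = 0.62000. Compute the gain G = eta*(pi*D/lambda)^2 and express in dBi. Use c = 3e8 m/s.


lambda = c / f = 3.0000e+08 / 2.9297e+10 = 0.01023996 m
G_linear = 0.62000 * (pi * 5.7400 / 0.01023996)^2 = 1.922732e+06
G_dBi = 10 * log10(1.922732e+06) = 62.84 dBi

62.84 dBi


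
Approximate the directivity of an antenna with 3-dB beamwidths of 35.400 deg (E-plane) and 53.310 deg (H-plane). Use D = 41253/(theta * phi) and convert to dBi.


D_linear = 41253 / (35.400 * 53.310) = 21.85967
D_dBi = 10 * log10(21.85967) = 13.40 dBi

13.40 dBi


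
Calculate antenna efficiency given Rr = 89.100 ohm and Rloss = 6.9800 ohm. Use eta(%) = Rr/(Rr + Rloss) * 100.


eta = 89.100 / (89.100 + 6.9800) * 100 = 92.74%

92.74%


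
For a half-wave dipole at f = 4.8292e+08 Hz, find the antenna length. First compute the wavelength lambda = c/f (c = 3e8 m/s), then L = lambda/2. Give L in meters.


lambda = c / f = 3.0000e+08 / 4.8292e+08 = 0.6212209 m
L = lambda / 2 = 0.6212209 / 2 = 0.3106 m

0.3106 m


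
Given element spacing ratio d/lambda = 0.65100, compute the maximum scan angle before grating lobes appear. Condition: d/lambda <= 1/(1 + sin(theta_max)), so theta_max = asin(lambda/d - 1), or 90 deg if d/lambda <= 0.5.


lambda/d - 1 = 1/0.65100 - 1 = 0.5360983
theta_max = asin(0.5360983) = 32.42 deg

32.42 deg


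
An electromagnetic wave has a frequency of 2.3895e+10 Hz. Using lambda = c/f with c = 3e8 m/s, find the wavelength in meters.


lambda = c / f = 3.0000e+08 / 2.3895e+10 = 0.01255 m

0.01255 m


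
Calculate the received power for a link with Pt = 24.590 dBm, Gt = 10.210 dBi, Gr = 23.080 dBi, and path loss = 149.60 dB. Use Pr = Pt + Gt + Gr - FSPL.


Pr = 24.590 + 10.210 + 23.080 - 149.60 = -91.72 dBm

-91.72 dBm


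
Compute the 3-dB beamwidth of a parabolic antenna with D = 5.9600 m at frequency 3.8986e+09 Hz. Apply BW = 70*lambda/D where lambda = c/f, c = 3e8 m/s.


lambda = c / f = 3.0000e+08 / 3.8986e+09 = 0.07695070 m
BW = 70 * 0.07695070 / 5.9600 = 0.9038 deg

0.9038 deg


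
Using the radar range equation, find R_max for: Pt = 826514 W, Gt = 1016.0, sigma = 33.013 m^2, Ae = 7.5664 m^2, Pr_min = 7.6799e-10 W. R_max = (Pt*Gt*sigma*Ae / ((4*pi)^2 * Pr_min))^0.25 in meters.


R^4 = 826514*1016.0*33.013*7.5664 / ((4*pi)^2 * 7.6799e-10) = 1.729589e+18
R_max = 1.729589e+18^0.25 = 36265 m

36265 m


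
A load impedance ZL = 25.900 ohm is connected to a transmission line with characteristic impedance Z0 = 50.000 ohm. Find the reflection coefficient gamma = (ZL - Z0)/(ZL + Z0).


gamma = (25.900 - 50.000) / (25.900 + 50.000) = -0.3175

-0.3175


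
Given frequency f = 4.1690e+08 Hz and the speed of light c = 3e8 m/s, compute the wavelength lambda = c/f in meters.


lambda = c / f = 3.0000e+08 / 4.1690e+08 = 0.7196 m

0.7196 m


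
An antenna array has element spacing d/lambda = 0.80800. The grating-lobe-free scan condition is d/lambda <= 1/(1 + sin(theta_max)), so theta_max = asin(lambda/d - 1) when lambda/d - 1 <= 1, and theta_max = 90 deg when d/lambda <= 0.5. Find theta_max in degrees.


lambda/d - 1 = 1/0.80800 - 1 = 0.2376238
theta_max = asin(0.2376238) = 13.75 deg

13.75 deg


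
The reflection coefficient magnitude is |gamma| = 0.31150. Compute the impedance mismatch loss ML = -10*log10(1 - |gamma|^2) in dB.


ML = -10 * log10(1 - 0.31150^2) = -10 * log10(0.90296775) = 0.4433 dB

0.4433 dB


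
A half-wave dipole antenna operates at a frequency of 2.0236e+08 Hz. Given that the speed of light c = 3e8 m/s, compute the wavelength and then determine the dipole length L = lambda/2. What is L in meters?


lambda = c / f = 3.0000e+08 / 2.0236e+08 = 1.482506 m
L = lambda / 2 = 1.482506 / 2 = 0.7413 m

0.7413 m


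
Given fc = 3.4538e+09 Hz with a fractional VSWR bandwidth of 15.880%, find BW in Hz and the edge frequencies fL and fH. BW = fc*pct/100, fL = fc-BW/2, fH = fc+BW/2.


BW = 3.4538e+09 * 15.880/100 = 5.484634e+08 Hz
fL = 3.4538e+09 - 5.484634e+08/2 = 3.180e+09 Hz
fH = 3.4538e+09 + 5.484634e+08/2 = 3.728e+09 Hz

BW=5.485e+08 Hz, fL=3.180e+09 Hz, fH=3.728e+09 Hz


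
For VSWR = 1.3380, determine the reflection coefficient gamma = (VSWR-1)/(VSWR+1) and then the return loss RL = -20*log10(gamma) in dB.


gamma = (1.3380 - 1) / (1.3380 + 1) = 0.1445680
RL = -20 * log10(0.1445680) = 16.80 dB

16.80 dB


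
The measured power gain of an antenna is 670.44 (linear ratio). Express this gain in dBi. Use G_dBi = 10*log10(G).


G_dBi = 10 * log10(670.44) = 28.26 dBi

28.26 dBi


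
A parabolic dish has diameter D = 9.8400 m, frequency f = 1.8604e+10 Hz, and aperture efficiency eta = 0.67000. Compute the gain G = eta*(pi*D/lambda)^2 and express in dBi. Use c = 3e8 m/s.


lambda = c / f = 3.0000e+08 / 1.8604e+10 = 0.01612556 m
G_linear = 0.67000 * (pi * 9.8400 / 0.01612556)^2 = 2.462267e+06
G_dBi = 10 * log10(2.462267e+06) = 63.91 dBi

63.91 dBi


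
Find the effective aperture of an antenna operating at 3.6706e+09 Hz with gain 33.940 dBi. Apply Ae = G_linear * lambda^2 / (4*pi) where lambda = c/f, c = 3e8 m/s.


lambda = c / f = 3.0000e+08 / 3.6706e+09 = 0.08173051 m
G_linear = 10^(33.940/10) = 2477.422
Ae = G_linear * lambda^2 / (4*pi) = 2477.422 * 0.08173051^2 / (4*pi) = 1.317 m^2

1.317 m^2


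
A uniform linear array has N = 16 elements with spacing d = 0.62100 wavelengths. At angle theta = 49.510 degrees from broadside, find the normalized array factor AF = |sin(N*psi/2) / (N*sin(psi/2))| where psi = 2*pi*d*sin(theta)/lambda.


psi = 2*pi*0.62100*sin(49.510 deg) = 2.967438 rad
AF = |sin(16*2.967438/2) / (16*sin(2.967438/2))| = 0.06175

0.06175


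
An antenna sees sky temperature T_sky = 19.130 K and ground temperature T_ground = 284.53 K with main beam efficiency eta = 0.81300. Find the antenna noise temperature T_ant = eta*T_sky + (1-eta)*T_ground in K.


T_ant = 0.81300 * 19.130 + (1 - 0.81300) * 284.53 = 68.76 K

68.76 K


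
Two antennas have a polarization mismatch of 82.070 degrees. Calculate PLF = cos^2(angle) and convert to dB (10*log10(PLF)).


PLF_linear = cos^2(82.070 deg) = 0.01903383
PLF_dB = 10 * log10(0.01903383) = -17.20 dB

-17.20 dB


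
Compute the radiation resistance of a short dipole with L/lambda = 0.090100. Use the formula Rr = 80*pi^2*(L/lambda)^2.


Rr = 80 * pi^2 * (0.090100)^2 = 80 * 9.869604 * 8.118010e-03 = 6.410 ohm

6.410 ohm


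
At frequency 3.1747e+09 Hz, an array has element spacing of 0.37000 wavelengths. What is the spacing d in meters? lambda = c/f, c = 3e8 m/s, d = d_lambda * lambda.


lambda = c / f = 3.0000e+08 / 3.1747e+09 = 0.09449712 m
d = 0.37000 * 0.09449712 = 0.03496 m

0.03496 m


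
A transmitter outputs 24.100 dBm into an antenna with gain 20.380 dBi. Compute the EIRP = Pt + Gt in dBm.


EIRP = Pt + Gt = 24.100 + 20.380 = 44.48 dBm

44.48 dBm


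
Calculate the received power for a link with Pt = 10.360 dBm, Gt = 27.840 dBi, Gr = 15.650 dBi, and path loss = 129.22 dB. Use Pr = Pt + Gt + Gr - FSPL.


Pr = 10.360 + 27.840 + 15.650 - 129.22 = -75.37 dBm

-75.37 dBm


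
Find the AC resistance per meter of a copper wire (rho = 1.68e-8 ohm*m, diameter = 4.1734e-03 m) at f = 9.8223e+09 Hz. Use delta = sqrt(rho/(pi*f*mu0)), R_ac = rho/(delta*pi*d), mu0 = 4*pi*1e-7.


delta = sqrt(1.68e-8 / (pi * 9.8223e+09 * 4*pi*1e-7)) = 6.582156e-07 m
R_ac = 1.68e-8 / (6.582156e-07 * pi * 4.1734e-03) = 1.947 ohm/m

1.947 ohm/m


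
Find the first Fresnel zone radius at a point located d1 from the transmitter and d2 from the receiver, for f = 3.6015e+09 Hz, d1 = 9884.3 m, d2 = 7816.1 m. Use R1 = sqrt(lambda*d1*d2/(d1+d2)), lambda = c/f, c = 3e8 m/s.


lambda = c / f = 3.0000e+08 / 3.6015e+09 = 0.08329863 m
R1 = sqrt(0.08329863 * 9884.3 * 7816.1 / (9884.3 + 7816.1)) = 19.07 m

19.07 m


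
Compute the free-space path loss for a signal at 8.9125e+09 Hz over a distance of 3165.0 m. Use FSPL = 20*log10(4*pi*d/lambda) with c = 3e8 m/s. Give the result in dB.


lambda = c / f = 3.0000e+08 / 8.9125e+09 = 0.03366059 m
FSPL = 20 * log10(4*pi*3165.0/0.03366059) = 121.4 dB

121.4 dB


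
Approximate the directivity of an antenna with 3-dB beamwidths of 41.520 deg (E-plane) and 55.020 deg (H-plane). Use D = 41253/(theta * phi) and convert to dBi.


D_linear = 41253 / (41.520 * 55.020) = 18.05833
D_dBi = 10 * log10(18.05833) = 12.57 dBi

12.57 dBi


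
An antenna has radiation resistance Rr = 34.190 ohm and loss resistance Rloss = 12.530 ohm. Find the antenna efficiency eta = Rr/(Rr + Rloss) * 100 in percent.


eta = 34.190 / (34.190 + 12.530) * 100 = 73.18%

73.18%


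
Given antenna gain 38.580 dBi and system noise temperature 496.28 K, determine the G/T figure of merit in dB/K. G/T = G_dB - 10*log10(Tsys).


G/T = 38.580 - 10*log10(496.28) = 38.580 - 26.95727 = 11.62 dB/K

11.62 dB/K


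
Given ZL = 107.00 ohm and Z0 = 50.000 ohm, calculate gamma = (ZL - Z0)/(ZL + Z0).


gamma = (107.00 - 50.000) / (107.00 + 50.000) = 0.3631

0.3631


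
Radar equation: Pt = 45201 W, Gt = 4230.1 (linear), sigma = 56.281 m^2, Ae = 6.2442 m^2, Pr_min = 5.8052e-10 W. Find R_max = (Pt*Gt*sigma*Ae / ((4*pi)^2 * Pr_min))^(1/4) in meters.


R^4 = 45201*4230.1*56.281*6.2442 / ((4*pi)^2 * 5.8052e-10) = 7.329939e+17
R_max = 7.329939e+17^0.25 = 29260 m

29260 m


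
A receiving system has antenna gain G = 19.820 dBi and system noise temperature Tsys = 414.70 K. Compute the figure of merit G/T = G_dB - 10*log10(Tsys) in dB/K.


G/T = 19.820 - 10*log10(414.70) = 19.820 - 26.17734 = -6.357 dB/K

-6.357 dB/K


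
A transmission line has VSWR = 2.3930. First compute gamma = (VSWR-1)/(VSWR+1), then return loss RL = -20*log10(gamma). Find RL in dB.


gamma = (2.3930 - 1) / (2.3930 + 1) = 0.4105511
RL = -20 * log10(0.4105511) = 7.733 dB

7.733 dB


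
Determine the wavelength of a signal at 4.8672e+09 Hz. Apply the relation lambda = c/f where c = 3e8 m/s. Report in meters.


lambda = c / f = 3.0000e+08 / 4.8672e+09 = 0.06164 m

0.06164 m


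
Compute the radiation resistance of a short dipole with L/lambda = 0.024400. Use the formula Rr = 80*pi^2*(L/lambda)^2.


Rr = 80 * pi^2 * (0.024400)^2 = 80 * 9.869604 * 5.953600e-04 = 0.4701 ohm

0.4701 ohm


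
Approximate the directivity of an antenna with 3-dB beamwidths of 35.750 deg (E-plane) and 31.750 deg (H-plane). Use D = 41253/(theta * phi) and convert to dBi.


D_linear = 41253 / (35.750 * 31.750) = 36.34425
D_dBi = 10 * log10(36.34425) = 15.60 dBi

15.60 dBi


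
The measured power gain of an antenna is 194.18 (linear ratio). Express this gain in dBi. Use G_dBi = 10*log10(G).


G_dBi = 10 * log10(194.18) = 22.88 dBi

22.88 dBi


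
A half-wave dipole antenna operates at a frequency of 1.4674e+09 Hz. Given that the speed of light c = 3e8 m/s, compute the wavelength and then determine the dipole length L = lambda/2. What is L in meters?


lambda = c / f = 3.0000e+08 / 1.4674e+09 = 0.2044432 m
L = lambda / 2 = 0.2044432 / 2 = 0.1022 m

0.1022 m


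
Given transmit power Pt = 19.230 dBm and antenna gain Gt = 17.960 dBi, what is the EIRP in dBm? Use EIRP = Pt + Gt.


EIRP = Pt + Gt = 19.230 + 17.960 = 37.19 dBm

37.19 dBm


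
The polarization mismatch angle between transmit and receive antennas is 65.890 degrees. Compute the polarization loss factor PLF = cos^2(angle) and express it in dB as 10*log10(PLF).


PLF_linear = cos^2(65.890 deg) = 0.1668639
PLF_dB = 10 * log10(0.1668639) = -7.776 dB

-7.776 dB


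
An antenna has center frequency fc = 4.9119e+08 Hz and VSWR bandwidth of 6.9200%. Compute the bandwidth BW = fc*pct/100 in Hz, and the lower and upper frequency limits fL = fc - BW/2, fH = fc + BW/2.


BW = 4.9119e+08 * 6.9200/100 = 3.399035e+07 Hz
fL = 4.9119e+08 - 3.399035e+07/2 = 4.742e+08 Hz
fH = 4.9119e+08 + 3.399035e+07/2 = 5.082e+08 Hz

BW=3.399e+07 Hz, fL=4.742e+08 Hz, fH=5.082e+08 Hz


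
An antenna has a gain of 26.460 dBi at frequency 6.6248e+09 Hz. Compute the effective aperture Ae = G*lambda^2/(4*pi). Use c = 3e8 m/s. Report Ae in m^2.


lambda = c / f = 3.0000e+08 / 6.6248e+09 = 0.04528439 m
G_linear = 10^(26.460/10) = 442.5884
Ae = G_linear * lambda^2 / (4*pi) = 442.5884 * 0.04528439^2 / (4*pi) = 0.07222 m^2

0.07222 m^2


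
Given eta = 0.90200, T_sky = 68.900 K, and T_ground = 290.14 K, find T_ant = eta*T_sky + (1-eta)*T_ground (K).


T_ant = 0.90200 * 68.900 + (1 - 0.90200) * 290.14 = 90.58 K

90.58 K


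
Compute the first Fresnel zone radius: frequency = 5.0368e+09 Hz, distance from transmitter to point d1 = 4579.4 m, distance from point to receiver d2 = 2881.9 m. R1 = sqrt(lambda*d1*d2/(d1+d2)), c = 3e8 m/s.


lambda = c / f = 3.0000e+08 / 5.0368e+09 = 0.05956163 m
R1 = sqrt(0.05956163 * 4579.4 * 2881.9 / (4579.4 + 2881.9)) = 10.26 m

10.26 m


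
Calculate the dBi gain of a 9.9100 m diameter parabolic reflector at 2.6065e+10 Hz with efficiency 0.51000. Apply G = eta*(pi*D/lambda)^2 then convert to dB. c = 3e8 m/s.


lambda = c / f = 3.0000e+08 / 2.6065e+10 = 0.01150969 m
G_linear = 0.51000 * (pi * 9.9100 / 0.01150969)^2 = 3.731556e+06
G_dBi = 10 * log10(3.731556e+06) = 65.72 dBi

65.72 dBi


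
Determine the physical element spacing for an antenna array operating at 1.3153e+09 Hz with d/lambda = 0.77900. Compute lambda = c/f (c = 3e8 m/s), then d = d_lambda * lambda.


lambda = c / f = 3.0000e+08 / 1.3153e+09 = 0.2280848 m
d = 0.77900 * 0.2280848 = 0.1777 m

0.1777 m


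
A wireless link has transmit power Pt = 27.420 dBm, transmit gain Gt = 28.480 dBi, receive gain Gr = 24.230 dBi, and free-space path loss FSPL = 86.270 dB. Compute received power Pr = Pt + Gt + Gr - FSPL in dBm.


Pr = 27.420 + 28.480 + 24.230 - 86.270 = -6.14 dBm

-6.14 dBm


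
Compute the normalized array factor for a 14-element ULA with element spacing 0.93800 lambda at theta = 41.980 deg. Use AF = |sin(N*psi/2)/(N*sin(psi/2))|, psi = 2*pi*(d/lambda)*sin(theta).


psi = 2*pi*0.93800*sin(41.980 deg) = 3.942078 rad
AF = |sin(14*3.942078/2) / (14*sin(3.942078/2))| = 0.04876

0.04876


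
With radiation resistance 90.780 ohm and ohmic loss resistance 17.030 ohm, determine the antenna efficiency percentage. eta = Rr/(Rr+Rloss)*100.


eta = 90.780 / (90.780 + 17.030) * 100 = 84.20%

84.20%


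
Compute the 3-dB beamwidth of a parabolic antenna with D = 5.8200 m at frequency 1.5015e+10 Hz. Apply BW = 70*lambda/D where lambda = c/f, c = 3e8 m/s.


lambda = c / f = 3.0000e+08 / 1.5015e+10 = 0.01998002 m
BW = 70 * 0.01998002 / 5.8200 = 0.2403 deg

0.2403 deg


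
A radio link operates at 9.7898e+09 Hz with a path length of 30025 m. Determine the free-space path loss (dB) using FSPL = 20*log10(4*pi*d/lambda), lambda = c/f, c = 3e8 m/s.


lambda = c / f = 3.0000e+08 / 9.7898e+09 = 0.03064414 m
FSPL = 20 * log10(4*pi*30025/0.03064414) = 141.8 dB

141.8 dB


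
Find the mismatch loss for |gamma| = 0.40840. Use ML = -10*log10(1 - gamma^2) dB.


ML = -10 * log10(1 - 0.40840^2) = -10 * log10(0.83320944) = 0.7925 dB

0.7925 dB


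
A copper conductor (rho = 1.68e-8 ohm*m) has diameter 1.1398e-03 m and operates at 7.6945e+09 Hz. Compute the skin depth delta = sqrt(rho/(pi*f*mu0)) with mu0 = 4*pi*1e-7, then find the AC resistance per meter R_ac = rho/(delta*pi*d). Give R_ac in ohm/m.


delta = sqrt(1.68e-8 / (pi * 7.6945e+09 * 4*pi*1e-7)) = 7.436774e-07 m
R_ac = 1.68e-8 / (7.436774e-07 * pi * 1.1398e-03) = 6.309 ohm/m

6.309 ohm/m


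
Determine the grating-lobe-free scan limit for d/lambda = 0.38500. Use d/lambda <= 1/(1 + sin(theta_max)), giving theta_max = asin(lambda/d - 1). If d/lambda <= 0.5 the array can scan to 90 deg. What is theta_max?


lambda/d - 1 = 1/0.38500 - 1 = 1.597403 >= 1
d/lambda <= 0.5, so the array can scan to endfire without grating lobes: theta_max = 90 deg

90 deg


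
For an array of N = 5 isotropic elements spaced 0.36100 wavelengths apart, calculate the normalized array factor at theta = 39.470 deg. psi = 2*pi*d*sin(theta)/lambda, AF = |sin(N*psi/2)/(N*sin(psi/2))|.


psi = 2*pi*0.36100*sin(39.470 deg) = 1.441855 rad
AF = |sin(5*1.441855/2) / (5*sin(1.441855/2))| = 0.1353

0.1353


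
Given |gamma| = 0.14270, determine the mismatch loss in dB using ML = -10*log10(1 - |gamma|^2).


ML = -10 * log10(1 - 0.14270^2) = -10 * log10(0.97963671) = 0.08935 dB

0.08935 dB


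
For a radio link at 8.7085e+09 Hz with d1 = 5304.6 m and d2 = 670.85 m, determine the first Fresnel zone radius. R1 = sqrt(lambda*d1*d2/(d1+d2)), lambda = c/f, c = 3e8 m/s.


lambda = c / f = 3.0000e+08 / 8.7085e+09 = 0.03444910 m
R1 = sqrt(0.03444910 * 5304.6 * 670.85 / (5304.6 + 670.85)) = 4.529 m

4.529 m


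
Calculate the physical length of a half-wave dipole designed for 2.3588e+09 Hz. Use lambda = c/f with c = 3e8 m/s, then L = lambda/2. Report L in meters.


lambda = c / f = 3.0000e+08 / 2.3588e+09 = 0.1271833 m
L = lambda / 2 = 0.1271833 / 2 = 0.06359 m

0.06359 m


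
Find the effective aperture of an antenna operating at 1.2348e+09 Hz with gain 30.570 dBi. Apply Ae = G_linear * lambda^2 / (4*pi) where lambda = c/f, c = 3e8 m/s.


lambda = c / f = 3.0000e+08 / 1.2348e+09 = 0.2429543 m
G_linear = 10^(30.570/10) = 1140.250
Ae = G_linear * lambda^2 / (4*pi) = 1140.250 * 0.2429543^2 / (4*pi) = 5.356 m^2

5.356 m^2


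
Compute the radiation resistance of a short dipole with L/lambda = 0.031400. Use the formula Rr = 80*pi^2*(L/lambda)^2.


Rr = 80 * pi^2 * (0.031400)^2 = 80 * 9.869604 * 9.859600e-04 = 0.7785 ohm

0.7785 ohm


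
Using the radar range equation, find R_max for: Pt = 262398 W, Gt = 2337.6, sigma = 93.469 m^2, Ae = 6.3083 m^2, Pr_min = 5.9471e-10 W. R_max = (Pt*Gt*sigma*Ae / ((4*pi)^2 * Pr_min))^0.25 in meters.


R^4 = 262398*2337.6*93.469*6.3083 / ((4*pi)^2 * 5.9471e-10) = 3.851108e+18
R_max = 3.851108e+18^0.25 = 44299 m

44299 m


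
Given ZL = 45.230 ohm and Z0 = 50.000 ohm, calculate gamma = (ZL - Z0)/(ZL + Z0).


gamma = (45.230 - 50.000) / (45.230 + 50.000) = -0.05009

-0.05009


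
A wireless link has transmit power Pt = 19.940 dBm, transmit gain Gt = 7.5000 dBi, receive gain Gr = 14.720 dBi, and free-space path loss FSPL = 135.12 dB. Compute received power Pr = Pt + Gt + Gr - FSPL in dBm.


Pr = 19.940 + 7.5000 + 14.720 - 135.12 = -92.96 dBm

-92.96 dBm


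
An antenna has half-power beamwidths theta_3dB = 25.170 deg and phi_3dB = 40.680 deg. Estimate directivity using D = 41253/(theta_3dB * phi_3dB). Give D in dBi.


D_linear = 41253 / (25.170 * 40.680) = 40.28945
D_dBi = 10 * log10(40.28945) = 16.05 dBi

16.05 dBi


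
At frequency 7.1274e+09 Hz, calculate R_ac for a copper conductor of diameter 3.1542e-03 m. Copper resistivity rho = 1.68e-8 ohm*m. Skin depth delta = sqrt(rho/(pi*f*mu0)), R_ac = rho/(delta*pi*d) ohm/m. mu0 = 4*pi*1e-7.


delta = sqrt(1.68e-8 / (pi * 7.1274e+09 * 4*pi*1e-7)) = 7.726970e-07 m
R_ac = 1.68e-8 / (7.726970e-07 * pi * 3.1542e-03) = 2.194 ohm/m

2.194 ohm/m


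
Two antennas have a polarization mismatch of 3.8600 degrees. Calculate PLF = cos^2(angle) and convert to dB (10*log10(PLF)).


PLF_linear = cos^2(3.8600 deg) = 0.9954682
PLF_dB = 10 * log10(0.9954682) = -0.01973 dB

-0.01973 dB


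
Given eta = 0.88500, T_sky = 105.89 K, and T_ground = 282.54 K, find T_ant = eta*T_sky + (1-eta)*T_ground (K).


T_ant = 0.88500 * 105.89 + (1 - 0.88500) * 282.54 = 126.2 K

126.2 K


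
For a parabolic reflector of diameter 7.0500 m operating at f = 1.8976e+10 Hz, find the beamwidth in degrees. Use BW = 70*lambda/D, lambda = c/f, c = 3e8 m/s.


lambda = c / f = 3.0000e+08 / 1.8976e+10 = 0.01580944 m
BW = 70 * 0.01580944 / 7.0500 = 0.1570 deg

0.1570 deg


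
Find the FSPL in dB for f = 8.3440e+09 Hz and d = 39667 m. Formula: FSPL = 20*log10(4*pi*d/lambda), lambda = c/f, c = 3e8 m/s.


lambda = c / f = 3.0000e+08 / 8.3440e+09 = 0.03595398 m
FSPL = 20 * log10(4*pi*39667/0.03595398) = 142.8 dB

142.8 dB


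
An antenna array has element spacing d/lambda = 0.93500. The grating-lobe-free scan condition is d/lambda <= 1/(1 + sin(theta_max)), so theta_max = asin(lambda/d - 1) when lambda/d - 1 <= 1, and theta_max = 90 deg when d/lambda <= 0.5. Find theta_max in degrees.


lambda/d - 1 = 1/0.93500 - 1 = 0.06951872
theta_max = asin(0.06951872) = 3.986 deg

3.986 deg


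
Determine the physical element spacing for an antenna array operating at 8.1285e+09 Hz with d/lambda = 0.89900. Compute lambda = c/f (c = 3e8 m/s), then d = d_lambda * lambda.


lambda = c / f = 3.0000e+08 / 8.1285e+09 = 0.03690718 m
d = 0.89900 * 0.03690718 = 0.03318 m

0.03318 m


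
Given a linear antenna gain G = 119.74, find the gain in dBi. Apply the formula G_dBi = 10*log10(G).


G_dBi = 10 * log10(119.74) = 20.78 dBi

20.78 dBi


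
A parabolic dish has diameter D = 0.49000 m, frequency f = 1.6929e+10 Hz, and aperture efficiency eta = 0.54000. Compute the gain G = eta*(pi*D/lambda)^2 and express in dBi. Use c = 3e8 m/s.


lambda = c / f = 3.0000e+08 / 1.6929e+10 = 0.01772107 m
G_linear = 0.54000 * (pi * 0.49000 / 0.01772107)^2 = 4074.795
G_dBi = 10 * log10(4074.795) = 36.10 dBi

36.10 dBi


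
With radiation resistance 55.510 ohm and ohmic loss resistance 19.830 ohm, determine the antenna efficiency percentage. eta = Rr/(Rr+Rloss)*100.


eta = 55.510 / (55.510 + 19.830) * 100 = 73.68%

73.68%


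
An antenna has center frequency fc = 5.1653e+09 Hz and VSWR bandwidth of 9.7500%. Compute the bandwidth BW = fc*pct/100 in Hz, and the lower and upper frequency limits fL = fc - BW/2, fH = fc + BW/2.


BW = 5.1653e+09 * 9.7500/100 = 5.036168e+08 Hz
fL = 5.1653e+09 - 5.036168e+08/2 = 4.913e+09 Hz
fH = 5.1653e+09 + 5.036168e+08/2 = 5.417e+09 Hz

BW=5.036e+08 Hz, fL=4.913e+09 Hz, fH=5.417e+09 Hz


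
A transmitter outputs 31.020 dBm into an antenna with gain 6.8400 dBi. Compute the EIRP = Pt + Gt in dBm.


EIRP = Pt + Gt = 31.020 + 6.8400 = 37.86 dBm

37.86 dBm


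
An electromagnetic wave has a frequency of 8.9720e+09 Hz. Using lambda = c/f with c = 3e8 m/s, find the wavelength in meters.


lambda = c / f = 3.0000e+08 / 8.9720e+09 = 0.03344 m

0.03344 m


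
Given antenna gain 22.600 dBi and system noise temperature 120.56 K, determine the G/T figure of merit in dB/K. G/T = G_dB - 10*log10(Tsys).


G/T = 22.600 - 10*log10(120.56) = 22.600 - 20.81203 = 1.788 dB/K

1.788 dB/K


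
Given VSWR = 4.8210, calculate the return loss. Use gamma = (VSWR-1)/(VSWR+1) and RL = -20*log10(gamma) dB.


gamma = (4.8210 - 1) / (4.8210 + 1) = 0.6564164
RL = -20 * log10(0.6564164) = 3.656 dB

3.656 dB


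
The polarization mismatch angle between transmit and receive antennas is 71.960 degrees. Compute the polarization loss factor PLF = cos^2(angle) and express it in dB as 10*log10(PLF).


PLF_linear = cos^2(71.960 deg) = 0.09590225
PLF_dB = 10 * log10(0.09590225) = -10.18 dB

-10.18 dB


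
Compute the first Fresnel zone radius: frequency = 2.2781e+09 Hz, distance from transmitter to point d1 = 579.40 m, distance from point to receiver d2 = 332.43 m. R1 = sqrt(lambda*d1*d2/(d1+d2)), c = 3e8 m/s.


lambda = c / f = 3.0000e+08 / 2.2781e+09 = 0.1316887 m
R1 = sqrt(0.1316887 * 579.40 * 332.43 / (579.40 + 332.43)) = 5.274 m

5.274 m
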